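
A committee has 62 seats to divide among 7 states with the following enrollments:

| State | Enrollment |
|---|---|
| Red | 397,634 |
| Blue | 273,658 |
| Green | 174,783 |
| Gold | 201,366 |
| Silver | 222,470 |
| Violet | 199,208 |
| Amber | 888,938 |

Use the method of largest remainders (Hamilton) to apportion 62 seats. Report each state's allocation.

Standard divisor: 2358057 ÷ 62 ≈ 38033.177.
Standard quotas: Red 10.4549, Blue 7.1952, Green 4.5955, Gold 5.2945, Silver 5.8494, Violet 5.2377, Amber 23.3727.
Lower quotas: Red 10, Blue 7, Green 4, Gold 5, Silver 5, Violet 5, Amber 23 (sum 59, leaving 3 seats).
Remainders in descending order: Silver 0.8494, Green 0.5955, Red 0.4549, Amber 0.3727, Gold 0.2945, Violet 0.2377, Blue 0.1952.
The surplus seats go to Silver, Green, Red.

Red 11, Blue 7, Green 5, Gold 5, Silver 6, Violet 5, Amber 23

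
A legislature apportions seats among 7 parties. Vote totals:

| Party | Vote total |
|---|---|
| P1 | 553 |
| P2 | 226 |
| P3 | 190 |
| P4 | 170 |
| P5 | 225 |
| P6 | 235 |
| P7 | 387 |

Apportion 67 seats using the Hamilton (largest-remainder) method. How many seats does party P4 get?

The standard divisor is 1986/67 ≈ 29.642.
Standard quotas: P1 18.656, P2 7.624, P3 6.410, P4 5.735, P5 7.591, P6 7.928, P7 13.056.
Lower quotas: P1 18, P2 7, P3 6, P4 5, P5 7, P6 7, P7 13 (sum 63, leaving 4 seats).
Remainders in descending order: P6 0.928, P4 0.735, P1 0.656, P2 0.624, P5 0.591, P3 0.410, P7 0.056.
The surplus seats go to P6, P4, P1, P2.
P4 receives 6.

6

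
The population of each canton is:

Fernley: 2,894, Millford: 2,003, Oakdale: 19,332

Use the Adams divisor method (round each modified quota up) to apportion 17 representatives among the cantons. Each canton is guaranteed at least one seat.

Standard divisor 24229/17 ≈ 1425.235; standard quotas: Fernley 2.031, Millford 1.405, Oakdale 13.564.
Rounding up gives 3, 2, 14 = 19 seats, so the divisor must be adjusted.
With modified divisor 1500: modified quotas Fernley 1.929, Millford 1.335, Oakdale 12.888.
Rounding up: Fernley 2, Millford 2, Oakdale 13 (total 17).

Fernley 2, Millford 2, Oakdale 13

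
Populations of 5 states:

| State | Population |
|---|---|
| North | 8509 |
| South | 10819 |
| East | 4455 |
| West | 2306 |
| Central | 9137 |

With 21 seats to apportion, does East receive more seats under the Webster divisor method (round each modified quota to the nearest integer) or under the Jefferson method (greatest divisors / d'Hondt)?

Webster: North 5, South 7, East 3, West 1, Central 5.
Jefferson: North 5, South 7, East 2, West 1, Central 6.
East gets 3 under Webster and 2 under Jefferson.

Webster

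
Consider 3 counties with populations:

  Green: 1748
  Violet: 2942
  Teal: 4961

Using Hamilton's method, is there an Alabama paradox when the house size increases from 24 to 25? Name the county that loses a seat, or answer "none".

Green

At 24 seats: Green 5, Violet 7, Teal 12.
At 25 seats: Green 4, Violet 8, Teal 13.
Green drops from 5 to 4.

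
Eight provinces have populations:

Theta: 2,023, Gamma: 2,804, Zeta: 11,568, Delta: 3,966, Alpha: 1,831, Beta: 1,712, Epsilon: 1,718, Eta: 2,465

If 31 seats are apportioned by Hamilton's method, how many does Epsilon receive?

Total 28087; standard divisor 28087/31 ≈ 906.032.
Standard quotas: Theta 2.2328, Gamma 3.0948, Zeta 12.7678, Delta 4.3773, Alpha 2.0209, Beta 1.8896, Epsilon 1.8962, Eta 2.7207.
Lower quotas: Theta 2, Gamma 3, Zeta 12, Delta 4, Alpha 2, Beta 1, Epsilon 1, Eta 2 (sum 27, leaving 4 seats).
Remainders in descending order: Epsilon 0.8962, Beta 0.8896, Zeta 0.7678, Eta 0.7207, Delta 0.3773, Theta 0.2328, Gamma 0.0948, Alpha 0.0209.
Largest remainders: Epsilon, Beta, Zeta, Eta receive the extra seats.
Epsilon receives 2.

2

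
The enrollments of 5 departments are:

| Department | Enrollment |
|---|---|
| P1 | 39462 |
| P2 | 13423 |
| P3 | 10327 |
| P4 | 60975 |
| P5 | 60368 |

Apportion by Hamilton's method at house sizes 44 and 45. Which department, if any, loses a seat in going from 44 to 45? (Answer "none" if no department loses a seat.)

At 44 seats: P1 9, P2 3, P3 3, P4 15, P5 14.
At 45 seats: P1 10, P2 3, P3 2, P4 15, P5 15.
P3 drops from 3 to 2.

P3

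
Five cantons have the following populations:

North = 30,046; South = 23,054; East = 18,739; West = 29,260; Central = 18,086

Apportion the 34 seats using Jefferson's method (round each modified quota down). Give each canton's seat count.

Standard divisor 119185/34 ≈ 3505.441; standard quotas: North 8.571, South 6.577, East 5.346, West 8.347, Central 5.159.
Rounding down gives 8, 6, 5, 8, 5 = 32 seats, so the divisor must be adjusted.
With modified divisor 3270: modified quotas North 9.188, South 7.050, East 5.731, West 8.948, Central 5.531.
Rounding down: North 9, South 7, East 5, West 8, Central 5 (total 34).

North 9, South 7, East 5, West 8, Central 5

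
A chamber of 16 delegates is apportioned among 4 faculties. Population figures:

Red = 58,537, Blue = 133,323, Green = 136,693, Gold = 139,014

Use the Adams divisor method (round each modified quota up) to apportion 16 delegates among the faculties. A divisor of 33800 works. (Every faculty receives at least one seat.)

Red 2, Blue 4, Green 5, Gold 5

With modified divisor 33800: modified quotas Red 1.732, Blue 3.944, Green 4.044, Gold 4.113.
Rounding up: Red 2, Blue 4, Green 5, Gold 5 (total 16).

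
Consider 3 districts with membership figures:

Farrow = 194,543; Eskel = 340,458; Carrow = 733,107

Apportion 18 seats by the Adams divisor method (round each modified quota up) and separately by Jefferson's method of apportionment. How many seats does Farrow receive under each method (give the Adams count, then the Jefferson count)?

3 and 2

Adams: Farrow 3, Eskel 5, Carrow 10.
Jefferson: Farrow 2, Eskel 5, Carrow 11.
Farrow gets 3 under Adams and 2 under Jefferson.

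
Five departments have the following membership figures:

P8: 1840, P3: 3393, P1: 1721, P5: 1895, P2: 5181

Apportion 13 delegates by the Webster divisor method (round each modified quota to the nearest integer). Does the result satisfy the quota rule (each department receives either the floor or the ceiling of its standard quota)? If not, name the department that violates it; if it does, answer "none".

none

Standard quotas: P8 1.705, P3 3.144, P1 1.595, P5 1.756, P2 4.801.
Webster allocation: P8 2, P3 3, P1 1, P5 2, P2 5.
Every allocation lies between the lower and upper quota.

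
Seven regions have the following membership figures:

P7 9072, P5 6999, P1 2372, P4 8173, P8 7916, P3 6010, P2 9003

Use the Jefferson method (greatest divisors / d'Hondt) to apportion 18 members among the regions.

Standard divisor 49545/18 ≈ 2752.5; standard quotas: P7 3.296, P5 2.543, P1 0.862, P4 2.969, P8 2.876, P3 2.183, P2 3.271.
Rounding down gives 3, 2, 0, 2, 2, 2, 3 = 14 seats, so the divisor must be adjusted.
With modified divisor 2300: modified quotas P7 3.944, P5 3.043, P1 1.031, P4 3.553, P8 3.442, P3 2.613, P2 3.914.
Rounding down: P7 3, P5 3, P1 1, P4 3, P8 3, P3 2, P2 3 (total 18).

P7 3, P5 3, P1 1, P4 3, P8 3, P3 2, P2 3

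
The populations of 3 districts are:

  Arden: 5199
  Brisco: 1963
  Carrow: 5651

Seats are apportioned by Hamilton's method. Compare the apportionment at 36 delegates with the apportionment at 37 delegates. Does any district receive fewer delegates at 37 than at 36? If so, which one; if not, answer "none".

At 36 seats: Arden 15, Brisco 5, Carrow 16.
At 37 seats: Arden 15, Brisco 6, Carrow 16.
No district's allocation decreased.

none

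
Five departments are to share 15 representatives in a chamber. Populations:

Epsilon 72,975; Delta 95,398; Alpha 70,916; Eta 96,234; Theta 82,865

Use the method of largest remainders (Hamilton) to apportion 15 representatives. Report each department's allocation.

Epsilon 3, Delta 3, Alpha 3, Eta 3, Theta 3

Total 418388; standard divisor 418388/15 ≈ 27892.533.
Standard quotas: Epsilon 2.6163, Delta 3.4202, Alpha 2.5425, Eta 3.4502, Theta 2.9709.
Lower quotas: Epsilon 2, Delta 3, Alpha 2, Eta 3, Theta 2 (sum 12, leaving 3 seats).
Remainders in descending order: Theta 0.9709, Epsilon 0.6163, Alpha 0.5425, Eta 0.4502, Delta 0.4202.
The surplus seats go to Theta, Epsilon, Alpha.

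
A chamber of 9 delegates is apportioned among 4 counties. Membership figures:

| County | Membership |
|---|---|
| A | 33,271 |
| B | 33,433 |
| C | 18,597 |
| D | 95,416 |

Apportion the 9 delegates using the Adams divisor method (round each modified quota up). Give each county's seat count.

A 2, B 2, C 1, D 4

Standard divisor 180717/9 ≈ 20079.667; standard quotas: A 1.657, B 1.665, C 0.926, D 4.752.
Rounding up gives 2, 2, 1, 5 = 10 seats, so the divisor must be adjusted.
With modified divisor 27800: modified quotas A 1.197, B 1.203, C 0.669, D 3.432.
Rounding up: A 2, B 2, C 1, D 4 (total 9).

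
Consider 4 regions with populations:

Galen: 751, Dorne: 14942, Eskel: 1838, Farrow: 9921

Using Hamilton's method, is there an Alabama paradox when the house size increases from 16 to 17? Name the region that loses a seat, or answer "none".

At 16 seats: Galen 0, Dorne 9, Eskel 1, Farrow 6.
At 17 seats: Galen 1, Dorne 9, Eskel 1, Farrow 6.
No region's allocation decreased.

none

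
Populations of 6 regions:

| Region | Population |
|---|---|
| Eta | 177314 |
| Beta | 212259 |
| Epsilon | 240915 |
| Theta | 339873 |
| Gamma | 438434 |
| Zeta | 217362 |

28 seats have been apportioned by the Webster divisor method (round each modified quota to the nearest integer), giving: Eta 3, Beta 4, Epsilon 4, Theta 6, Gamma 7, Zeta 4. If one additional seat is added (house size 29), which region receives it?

Gamma

Priority for the next seat is population ÷ (current seats + 0.5).
Priorities: Eta 50661.143, Beta 47168.667, Epsilon 53536.667, Theta 52288.154, Gamma 58457.867, Zeta 48302.667.
Highest priority: Gamma.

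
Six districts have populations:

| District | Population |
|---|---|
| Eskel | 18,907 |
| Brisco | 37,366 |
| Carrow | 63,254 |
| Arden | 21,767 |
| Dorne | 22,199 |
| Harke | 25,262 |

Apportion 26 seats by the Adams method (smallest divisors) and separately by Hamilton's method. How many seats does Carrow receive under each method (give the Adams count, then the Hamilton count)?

Adams: Eskel 3, Brisco 5, Carrow 8, Arden 3, Dorne 3, Harke 4.
Hamilton: Eskel 3, Brisco 5, Carrow 9, Arden 3, Dorne 3, Harke 3.
Carrow gets 8 under Adams and 9 under Hamilton.

8 and 9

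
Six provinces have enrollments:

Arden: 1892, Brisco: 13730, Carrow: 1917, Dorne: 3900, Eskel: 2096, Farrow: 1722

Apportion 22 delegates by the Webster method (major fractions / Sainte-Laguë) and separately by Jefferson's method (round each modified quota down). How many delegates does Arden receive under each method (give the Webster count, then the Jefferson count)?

2 and 1

Webster: Arden 2, Brisco 12, Carrow 2, Dorne 3, Eskel 2, Farrow 1.
Jefferson: Arden 1, Brisco 14, Carrow 1, Dorne 3, Eskel 2, Farrow 1.
Arden gets 2 under Webster and 1 under Jefferson.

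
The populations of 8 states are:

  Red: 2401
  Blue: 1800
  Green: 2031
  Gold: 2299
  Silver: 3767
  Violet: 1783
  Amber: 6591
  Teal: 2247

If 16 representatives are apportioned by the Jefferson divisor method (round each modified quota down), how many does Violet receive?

1

Standard divisor 22919/16 ≈ 1432.438; standard quotas: Red 1.676, Blue 1.257, Green 1.418, Gold 1.605, Silver 2.630, Violet 1.245, Amber 4.601, Teal 1.569.
Rounding down gives 1, 1, 1, 1, 2, 1, 4, 1 = 12 seats, so the divisor must be adjusted.
With modified divisor 1136: modified quotas Red 2.114, Blue 1.585, Green 1.788, Gold 2.024, Silver 3.316, Violet 1.570, Amber 5.802, Teal 1.978.
Rounding down: Red 2, Blue 1, Green 1, Gold 2, Silver 3, Violet 1, Amber 5, Teal 1 (total 16).
Violet receives 1.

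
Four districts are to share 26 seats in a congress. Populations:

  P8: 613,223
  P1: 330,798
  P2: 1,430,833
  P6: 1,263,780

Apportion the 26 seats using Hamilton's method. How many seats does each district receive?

P8 5, P1 2, P2 10, P6 9

Standard divisor: 3638634 ÷ 26 ≈ 139947.462.
Standard quotas: P8 4.3818, P1 2.3637, P2 10.2241, P6 9.0304.
Lower quotas: P8 4, P1 2, P2 10, P6 9 (sum 25, leaving 1 seat).
Remainders in descending order: P8 0.3818, P1 0.3637, P2 0.2241, P6 0.0304.
The surplus seat goes to P8.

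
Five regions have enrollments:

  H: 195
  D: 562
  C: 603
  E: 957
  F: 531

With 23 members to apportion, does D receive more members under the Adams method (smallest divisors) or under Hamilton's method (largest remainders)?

Adams

Adams: H 2, D 5, C 5, E 7, F 4.
Hamilton: H 2, D 4, C 5, E 8, F 4.
D gets 5 under Adams and 4 under Hamilton.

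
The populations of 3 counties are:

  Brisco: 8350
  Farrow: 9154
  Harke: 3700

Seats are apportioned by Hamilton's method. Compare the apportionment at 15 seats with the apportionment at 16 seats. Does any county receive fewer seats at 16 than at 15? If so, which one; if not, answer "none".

none

At 15 seats: Brisco 6, Farrow 6, Harke 3.
At 16 seats: Brisco 6, Farrow 7, Harke 3.
No county's allocation decreased.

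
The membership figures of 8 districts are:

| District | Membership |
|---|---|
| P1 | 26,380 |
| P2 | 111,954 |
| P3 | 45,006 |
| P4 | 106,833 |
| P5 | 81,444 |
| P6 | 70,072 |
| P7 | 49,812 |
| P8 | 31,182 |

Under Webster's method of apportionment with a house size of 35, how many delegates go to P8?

Standard divisor 522683/35 ≈ 14933.8; standard quotas: P1 1.766, P2 7.497, P3 3.014, P4 7.154, P5 5.454, P6 4.692, P7 3.336, P8 2.088.
Rounding to the nearest integer gives 2, 7, 3, 7, 5, 5, 3, 2 = 34 seats, so the divisor must be adjusted.
With modified divisor 14870: modified quotas P1 1.774, P2 7.529, P3 3.027, P4 7.184, P5 5.477, P6 4.712, P7 3.350, P8 2.097.
Rounding to the nearest integer: P1 2, P2 8, P3 3, P4 7, P5 5, P6 5, P7 3, P8 2 (total 35).
P8 receives 2.

2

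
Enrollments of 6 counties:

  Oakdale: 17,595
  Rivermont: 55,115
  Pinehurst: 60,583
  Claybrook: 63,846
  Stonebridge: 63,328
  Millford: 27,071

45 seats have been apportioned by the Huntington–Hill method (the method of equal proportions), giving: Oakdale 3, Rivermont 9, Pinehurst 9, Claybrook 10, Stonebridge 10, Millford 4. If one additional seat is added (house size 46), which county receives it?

Priority for the next seat is population ÷ (√(s·(s+1))).
Priorities: Oakdale 5079.239, Rivermont 5809.631, Pinehurst 6386.009, Claybrook 6087.477, Stonebridge 6038.088, Millford 6053.260.
Highest priority: Pinehurst.

Pinehurst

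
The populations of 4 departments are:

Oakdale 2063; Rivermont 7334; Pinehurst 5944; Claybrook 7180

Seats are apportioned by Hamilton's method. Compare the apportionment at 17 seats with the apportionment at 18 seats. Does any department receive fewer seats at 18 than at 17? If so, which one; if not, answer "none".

At 17 seats: Oakdale 2, Rivermont 6, Pinehurst 4, Claybrook 5.
At 18 seats: Oakdale 1, Rivermont 6, Pinehurst 5, Claybrook 6.
Oakdale drops from 2 to 1.

Oakdale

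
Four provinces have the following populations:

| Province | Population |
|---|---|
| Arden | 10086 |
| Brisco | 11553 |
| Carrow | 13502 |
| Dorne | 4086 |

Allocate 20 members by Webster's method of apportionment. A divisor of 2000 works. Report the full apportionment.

With modified divisor 2000: modified quotas Arden 5.043, Brisco 5.777, Carrow 6.751, Dorne 2.043.
Rounding to the nearest integer: Arden 5, Brisco 6, Carrow 7, Dorne 2 (total 20).

Arden: 5, Brisco: 6, Carrow: 7, Dorne: 2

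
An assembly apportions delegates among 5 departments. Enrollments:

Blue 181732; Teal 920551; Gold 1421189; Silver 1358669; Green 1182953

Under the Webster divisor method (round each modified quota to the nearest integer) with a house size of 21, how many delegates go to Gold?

6

Standard divisor 5065094/21 ≈ 241194.952; standard quotas: Blue 0.753, Teal 3.817, Gold 5.892, Silver 5.633, Green 4.905.
Rounding to the nearest integer gives 1, 4, 6, 6, 5 = 22 seats, so the divisor must be adjusted.
With modified divisor 252700: modified quotas Blue 0.719, Teal 3.643, Gold 5.624, Silver 5.377, Green 4.681.
Rounding to the nearest integer: Blue 1, Teal 4, Gold 6, Silver 5, Green 5 (total 21).
Gold receives 6.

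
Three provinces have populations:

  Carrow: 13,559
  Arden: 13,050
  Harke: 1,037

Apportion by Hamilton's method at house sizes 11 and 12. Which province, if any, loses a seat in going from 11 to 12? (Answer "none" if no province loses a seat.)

At 11 seats: Carrow 5, Arden 5, Harke 1.
At 12 seats: Carrow 6, Arden 6, Harke 0.
Harke drops from 1 to 0.

Harke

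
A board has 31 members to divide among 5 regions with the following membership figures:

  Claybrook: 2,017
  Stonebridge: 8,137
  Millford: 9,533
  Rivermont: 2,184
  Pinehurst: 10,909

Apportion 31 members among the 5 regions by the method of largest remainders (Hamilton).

Claybrook: 2, Stonebridge: 8, Millford: 9, Rivermont: 2, Pinehurst: 10

Standard divisor: 32780 ÷ 31 ≈ 1057.419.
Standard quotas: Claybrook 1.9075, Stonebridge 7.6951, Millford 9.0153, Rivermont 2.0654, Pinehurst 10.3166.
Lower quotas: Claybrook 1, Stonebridge 7, Millford 9, Rivermont 2, Pinehurst 10 (sum 29, leaving 2 seats).
Remainders in descending order: Claybrook 0.9075, Stonebridge 0.6951, Pinehurst 0.3166, Rivermont 0.0654, Millford 0.0153.
Largest remainders: Claybrook, Stonebridge receive the extra seats.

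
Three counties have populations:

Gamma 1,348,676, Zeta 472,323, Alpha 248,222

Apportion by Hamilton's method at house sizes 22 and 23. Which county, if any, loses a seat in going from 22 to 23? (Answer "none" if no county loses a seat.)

At 22 seats: Gamma 14, Zeta 5, Alpha 3.
At 23 seats: Gamma 15, Zeta 5, Alpha 3.
No county's allocation decreased.

none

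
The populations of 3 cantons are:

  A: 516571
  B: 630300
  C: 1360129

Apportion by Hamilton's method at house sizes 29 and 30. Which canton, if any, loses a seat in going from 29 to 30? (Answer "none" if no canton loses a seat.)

At 29 seats: A 6, B 7, C 16.
At 30 seats: A 6, B 8, C 16.
No canton's allocation decreased.

none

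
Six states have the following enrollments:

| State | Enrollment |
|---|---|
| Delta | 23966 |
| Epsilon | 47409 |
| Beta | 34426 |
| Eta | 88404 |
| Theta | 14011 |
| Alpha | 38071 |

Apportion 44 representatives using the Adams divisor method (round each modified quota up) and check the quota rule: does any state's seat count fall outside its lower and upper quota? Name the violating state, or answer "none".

Standard quotas: Delta 4.282, Epsilon 8.470, Beta 6.150, Eta 15.794, Theta 2.503, Alpha 6.802.
Adams allocation: Delta 5, Epsilon 8, Beta 6, Eta 15, Theta 3, Alpha 7.
Every allocation lies between the lower and upper quota.

none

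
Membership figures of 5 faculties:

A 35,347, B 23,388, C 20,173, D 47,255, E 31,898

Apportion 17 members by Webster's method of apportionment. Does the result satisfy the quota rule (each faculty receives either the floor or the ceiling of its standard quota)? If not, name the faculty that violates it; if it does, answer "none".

none

Standard quotas: A 3.802, B 2.515, C 2.170, D 5.082, E 3.431.
Webster allocation: A 4, B 3, C 2, D 5, E 3.
Every allocation lies between the lower and upper quota.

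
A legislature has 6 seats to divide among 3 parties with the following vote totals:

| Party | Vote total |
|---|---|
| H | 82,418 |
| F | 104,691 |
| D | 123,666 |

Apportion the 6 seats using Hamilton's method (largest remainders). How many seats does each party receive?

H 2, F 2, D 2

The standard divisor is 310775/6 ≈ 51795.833.
Standard quotas: H 1.5912, F 2.0212, D 2.3876.
Lower quotas: H 1, F 2, D 2 (sum 5, leaving 1 seat).
Remainders in descending order: H 0.5912, D 0.3876, F 0.0212.
The surplus seat goes to H.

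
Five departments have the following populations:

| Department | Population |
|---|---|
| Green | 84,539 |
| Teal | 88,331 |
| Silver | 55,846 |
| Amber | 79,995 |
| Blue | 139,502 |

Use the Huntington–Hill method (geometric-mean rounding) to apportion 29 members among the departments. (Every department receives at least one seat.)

With divisor 15778: modified quotas Green 5.358, Teal 5.598, Silver 3.539, Amber 5.070, Blue 8.842.
Geometric-mean thresholds: Green √(5·6)=5.477, Teal √(5·6)=5.477, Silver √(3·4)=3.464, Amber √(5·6)=5.477, Blue √(8·9)=8.485.
Each quota rounded against its threshold gives Green 5, Teal 6, Silver 4, Amber 5, Blue 9 (total 29).

Green: 5, Teal: 6, Silver: 4, Amber: 5, Blue: 9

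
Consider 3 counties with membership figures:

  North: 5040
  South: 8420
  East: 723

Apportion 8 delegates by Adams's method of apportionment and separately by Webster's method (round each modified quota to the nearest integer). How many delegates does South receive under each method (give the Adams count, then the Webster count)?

4 and 5

Adams: North 3, South 4, East 1.
Webster: North 3, South 5, East 0.
South gets 4 under Adams and 5 under Webster.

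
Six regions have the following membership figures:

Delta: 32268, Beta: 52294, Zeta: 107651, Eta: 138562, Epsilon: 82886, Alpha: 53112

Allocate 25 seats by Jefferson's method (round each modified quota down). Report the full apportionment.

Delta 1, Beta 3, Zeta 6, Eta 8, Epsilon 4, Alpha 3

Standard divisor 466773/25 ≈ 18670.92; standard quotas: Delta 1.728, Beta 2.801, Zeta 5.766, Eta 7.421, Epsilon 4.439, Alpha 2.845.
Rounding down gives 1, 2, 5, 7, 4, 2 = 21 seats, so the divisor must be adjusted.
With modified divisor 16900: modified quotas Delta 1.909, Beta 3.094, Zeta 6.370, Eta 8.199, Epsilon 4.904, Alpha 3.143.
Rounding down: Delta 1, Beta 3, Zeta 6, Eta 8, Epsilon 4, Alpha 3 (total 25).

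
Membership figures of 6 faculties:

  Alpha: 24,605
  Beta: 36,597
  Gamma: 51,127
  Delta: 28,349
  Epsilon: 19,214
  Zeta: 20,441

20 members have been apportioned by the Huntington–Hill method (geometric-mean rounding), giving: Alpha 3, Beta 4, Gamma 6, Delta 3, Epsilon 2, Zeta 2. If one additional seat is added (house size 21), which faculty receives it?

Zeta

Priority for the next seat is population ÷ (√(s·(s+1))).
Priorities: Alpha 7102.852, Beta 8183.338, Gamma 7889.067, Delta 8183.651, Epsilon 7844.083, Zeta 8345.003.
Highest priority: Zeta.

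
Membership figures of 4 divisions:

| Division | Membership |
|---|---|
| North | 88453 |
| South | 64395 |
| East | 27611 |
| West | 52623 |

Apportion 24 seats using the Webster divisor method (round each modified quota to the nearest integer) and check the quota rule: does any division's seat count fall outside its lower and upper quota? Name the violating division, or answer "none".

none

Standard quotas: North 9.108, South 6.631, East 2.843, West 5.418.
Webster allocation: North 9, South 7, East 3, West 5.
Every allocation lies between the lower and upper quota.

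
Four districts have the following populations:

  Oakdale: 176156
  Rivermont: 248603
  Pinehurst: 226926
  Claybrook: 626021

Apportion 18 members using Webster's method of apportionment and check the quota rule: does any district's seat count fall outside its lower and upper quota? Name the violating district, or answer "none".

none

Standard quotas: Oakdale 2.482, Rivermont 3.502, Pinehurst 3.197, Claybrook 8.819.
Webster allocation: Oakdale 2, Rivermont 4, Pinehurst 3, Claybrook 9.
Every allocation lies between the lower and upper quota.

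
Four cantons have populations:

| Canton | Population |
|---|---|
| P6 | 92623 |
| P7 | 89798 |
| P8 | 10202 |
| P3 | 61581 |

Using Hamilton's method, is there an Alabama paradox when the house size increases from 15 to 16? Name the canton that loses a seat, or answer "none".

P8

At 15 seats: P6 5, P7 5, P8 1, P3 4.
At 16 seats: P6 6, P7 6, P8 0, P3 4.
P8 drops from 1 to 0.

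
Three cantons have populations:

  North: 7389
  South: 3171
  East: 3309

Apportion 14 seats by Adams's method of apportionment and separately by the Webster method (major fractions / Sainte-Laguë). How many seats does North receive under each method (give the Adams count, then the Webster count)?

7 and 8

Adams: North 7, South 3, East 4.
Webster: North 8, South 3, East 3.
North gets 7 under Adams and 8 under Webster.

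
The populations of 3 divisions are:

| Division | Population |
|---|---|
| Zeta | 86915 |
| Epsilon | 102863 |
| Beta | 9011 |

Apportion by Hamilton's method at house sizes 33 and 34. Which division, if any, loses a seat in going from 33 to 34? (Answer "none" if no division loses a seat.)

At 33 seats: Zeta 14, Epsilon 17, Beta 2.
At 34 seats: Zeta 15, Epsilon 18, Beta 1.
Beta drops from 2 to 1.

Beta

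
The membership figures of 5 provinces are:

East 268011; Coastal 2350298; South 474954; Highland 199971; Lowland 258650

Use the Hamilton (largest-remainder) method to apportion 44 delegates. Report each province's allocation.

Standard divisor: 3551884 ÷ 44 ≈ 80724.636.
Standard quotas: East 3.3201, Coastal 29.1150, South 5.8836, Highland 2.4772, Lowland 3.2041.
Lower quotas: East 3, Coastal 29, South 5, Highland 2, Lowland 3 (sum 42, leaving 2 seats).
Remainders in descending order: South 0.8836, Highland 0.4772, East 0.3201, Lowland 0.2041, Coastal 0.1150.
Largest remainders: South, Highland receive the extra seats.

East=3, Coastal=29, South=6, Highland=3, Lowland=3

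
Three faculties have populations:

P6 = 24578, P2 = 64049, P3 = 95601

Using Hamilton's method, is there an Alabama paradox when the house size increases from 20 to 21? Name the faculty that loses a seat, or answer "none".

At 20 seats: P6 3, P2 7, P3 10.
At 21 seats: P6 3, P2 7, P3 11.
No faculty's allocation decreased.

none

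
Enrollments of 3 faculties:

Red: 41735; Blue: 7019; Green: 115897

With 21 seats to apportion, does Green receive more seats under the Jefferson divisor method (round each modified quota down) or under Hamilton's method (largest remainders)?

Jefferson: Red 5, Blue 0, Green 16.
Hamilton: Red 5, Blue 1, Green 15.
Green gets 16 under Jefferson and 15 under Hamilton.

Jefferson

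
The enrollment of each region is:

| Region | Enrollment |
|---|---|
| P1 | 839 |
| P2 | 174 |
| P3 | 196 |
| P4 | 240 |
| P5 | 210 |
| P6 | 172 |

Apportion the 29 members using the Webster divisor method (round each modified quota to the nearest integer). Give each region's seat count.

P1: 13, P2: 3, P3: 3, P4: 4, P5: 3, P6: 3

Standard divisor 1831/29 ≈ 63.138; standard quotas: P1 13.288, P2 2.756, P3 3.104, P4 3.801, P5 3.326, P6 2.724.
Rounding to the nearest integer gives P1 13, P2 3, P3 3, P4 4, P5 3, P6 3 — total 29, matching the house size, so no adjustment is needed.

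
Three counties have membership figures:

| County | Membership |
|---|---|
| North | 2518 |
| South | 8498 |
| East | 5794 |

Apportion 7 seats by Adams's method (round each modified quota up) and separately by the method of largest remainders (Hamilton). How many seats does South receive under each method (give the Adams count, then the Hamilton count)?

3 and 4

Adams: North 1, South 3, East 3.
Hamilton: North 1, South 4, East 2.
South gets 3 under Adams and 4 under Hamilton.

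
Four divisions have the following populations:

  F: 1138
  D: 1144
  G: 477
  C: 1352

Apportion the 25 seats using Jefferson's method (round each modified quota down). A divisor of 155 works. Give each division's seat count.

With modified divisor 155: modified quotas F 7.342, D 7.381, G 3.077, C 8.723.
Rounding down: F 7, D 7, G 3, C 8 (total 25).

F 7; D 7; G 3; C 8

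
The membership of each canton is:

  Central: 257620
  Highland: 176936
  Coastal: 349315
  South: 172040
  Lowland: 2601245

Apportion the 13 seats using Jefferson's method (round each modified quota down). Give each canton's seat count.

Central: 1, Highland: 0, Coastal: 1, South: 0, Lowland: 11

Standard divisor 3557156/13 ≈ 273627.385; standard quotas: Central 0.941, Highland 0.647, Coastal 1.277, South 0.629, Lowland 9.507.
Rounding down gives 0, 0, 1, 0, 9 = 10 seats, so the divisor must be adjusted.
With modified divisor 226600: modified quotas Central 1.137, Highland 0.781, Coastal 1.542, South 0.759, Lowland 11.479.
Rounding down: Central 1, Highland 0, Coastal 1, South 0, Lowland 11 (total 13).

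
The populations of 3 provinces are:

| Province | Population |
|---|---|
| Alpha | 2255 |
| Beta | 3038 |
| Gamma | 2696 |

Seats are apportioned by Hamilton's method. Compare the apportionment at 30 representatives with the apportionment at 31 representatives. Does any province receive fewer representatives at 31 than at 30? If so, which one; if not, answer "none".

none

At 30 seats: Alpha 9, Beta 11, Gamma 10.
At 31 seats: Alpha 9, Beta 12, Gamma 10.
No province's allocation decreased.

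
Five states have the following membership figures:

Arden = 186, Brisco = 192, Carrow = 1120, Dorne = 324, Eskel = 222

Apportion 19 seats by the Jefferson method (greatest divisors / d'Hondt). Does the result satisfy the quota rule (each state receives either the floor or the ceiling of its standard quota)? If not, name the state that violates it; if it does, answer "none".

none

Standard quotas: Arden 1.729, Brisco 1.785, Carrow 10.411, Dorne 3.012, Eskel 2.064.
Jefferson allocation: Arden 1, Brisco 2, Carrow 11, Dorne 3, Eskel 2.
Every allocation lies between the lower and upper quota.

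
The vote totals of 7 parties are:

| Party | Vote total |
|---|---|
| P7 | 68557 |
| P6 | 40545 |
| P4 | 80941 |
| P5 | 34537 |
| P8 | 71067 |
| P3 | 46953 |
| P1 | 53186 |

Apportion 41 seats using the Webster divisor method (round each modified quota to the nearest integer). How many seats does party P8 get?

7

Standard divisor 395786/41 ≈ 9653.317; standard quotas: P7 7.102, P6 4.200, P4 8.385, P5 3.578, P8 7.362, P3 4.864, P1 5.510.
Rounding to the nearest integer gives P7 7, P6 4, P4 8, P5 4, P8 7, P3 5, P1 6 — total 41, matching the house size, so no adjustment is needed.
P8 receives 7.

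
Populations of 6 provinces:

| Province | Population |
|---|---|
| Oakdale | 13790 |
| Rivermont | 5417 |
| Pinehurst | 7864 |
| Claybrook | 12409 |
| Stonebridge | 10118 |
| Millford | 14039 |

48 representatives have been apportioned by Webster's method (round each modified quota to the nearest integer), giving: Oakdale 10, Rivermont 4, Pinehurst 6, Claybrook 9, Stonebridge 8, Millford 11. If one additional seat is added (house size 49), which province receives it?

Priority for the next seat is population ÷ (current seats + 0.5).
Priorities: Oakdale 1313.333, Rivermont 1203.778, Pinehurst 1209.846, Claybrook 1306.211, Stonebridge 1190.353, Millford 1220.783.
Highest priority: Oakdale.

Oakdale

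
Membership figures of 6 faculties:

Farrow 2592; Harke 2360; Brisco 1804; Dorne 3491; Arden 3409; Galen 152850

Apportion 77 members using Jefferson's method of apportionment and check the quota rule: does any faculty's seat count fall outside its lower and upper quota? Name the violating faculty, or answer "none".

Standard quotas: Farrow 1.199, Harke 1.091, Brisco 0.834, Dorne 1.614, Arden 1.576, Galen 70.685.
Jefferson allocation: Farrow 1, Harke 1, Brisco 0, Dorne 1, Arden 1, Galen 73.
Galen has quota 70.685 (lower 70, upper 71) but receives 73 — outside the quota interval.

Galen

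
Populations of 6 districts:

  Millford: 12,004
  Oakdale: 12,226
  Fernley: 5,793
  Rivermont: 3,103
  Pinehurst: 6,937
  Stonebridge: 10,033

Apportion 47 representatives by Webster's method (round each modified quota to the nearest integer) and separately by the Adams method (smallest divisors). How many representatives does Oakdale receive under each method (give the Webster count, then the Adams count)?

Webster: Millford 11, Oakdale 12, Fernley 5, Rivermont 3, Pinehurst 7, Stonebridge 9.
Adams: Millford 11, Oakdale 11, Fernley 6, Rivermont 3, Pinehurst 7, Stonebridge 9.
Oakdale gets 12 under Webster and 11 under Adams.

12 and 11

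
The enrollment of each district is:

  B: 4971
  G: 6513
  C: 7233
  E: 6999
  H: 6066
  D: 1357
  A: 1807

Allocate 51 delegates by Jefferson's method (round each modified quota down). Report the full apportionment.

Standard divisor 34946/51 ≈ 685.216; standard quotas: B 7.255, G 9.505, C 10.556, E 10.214, H 8.853, D 1.980, A 2.637.
Rounding down gives 7, 9, 10, 10, 8, 1, 2 = 47 seats, so the divisor must be adjusted.
With modified divisor 640: modified quotas B 7.767, G 10.177, C 11.302, E 10.936, H 9.478, D 2.120, A 2.823.
Rounding down: B 7, G 10, C 11, E 10, H 9, D 2, A 2 (total 51).

B 7, G 10, C 11, E 10, H 9, D 2, A 2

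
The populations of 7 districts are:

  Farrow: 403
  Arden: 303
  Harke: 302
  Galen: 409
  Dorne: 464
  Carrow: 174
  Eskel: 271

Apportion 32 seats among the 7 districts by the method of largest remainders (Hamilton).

Farrow: 6, Arden: 4, Harke: 4, Galen: 6, Dorne: 6, Carrow: 2, Eskel: 4

Standard divisor: 2326 ÷ 32 ≈ 72.688.
Standard quotas: Farrow 5.544, Arden 4.169, Harke 4.155, Galen 5.627, Dorne 6.383, Carrow 2.394, Eskel 3.728.
Lower quotas: Farrow 5, Arden 4, Harke 4, Galen 5, Dorne 6, Carrow 2, Eskel 3 (sum 29, leaving 3 seats).
Remainders in descending order: Eskel 0.728, Galen 0.627, Farrow 0.544, Carrow 0.394, Dorne 0.383, Arden 0.169, Harke 0.155.
Largest remainders: Eskel, Galen, Farrow receive the extra seats.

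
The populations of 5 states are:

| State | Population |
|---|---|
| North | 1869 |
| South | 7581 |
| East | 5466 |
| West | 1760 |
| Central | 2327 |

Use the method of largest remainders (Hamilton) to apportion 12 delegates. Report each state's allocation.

North 1, South 5, East 3, West 1, Central 2

The standard divisor is 19003/12 ≈ 1583.583.
Standard quotas: North 1.1802, South 4.7872, East 3.4517, West 1.1114, Central 1.4695.
Lower quotas: North 1, South 4, East 3, West 1, Central 1 (sum 10, leaving 2 seats).
Remainders in descending order: South 0.7872, Central 0.4695, East 0.4517, North 0.1802, West 0.1114.
The surplus seats go to South, Central.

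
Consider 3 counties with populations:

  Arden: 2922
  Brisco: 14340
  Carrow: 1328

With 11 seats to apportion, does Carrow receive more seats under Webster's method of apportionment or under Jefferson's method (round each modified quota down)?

Webster

Webster: Arden 2, Brisco 8, Carrow 1.
Jefferson: Arden 2, Brisco 9, Carrow 0.
Carrow gets 1 under Webster and 0 under Jefferson.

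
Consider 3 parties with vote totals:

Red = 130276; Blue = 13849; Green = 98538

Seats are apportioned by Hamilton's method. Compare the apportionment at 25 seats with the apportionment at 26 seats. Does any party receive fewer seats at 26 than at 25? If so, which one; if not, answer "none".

Blue

At 25 seats: Red 13, Blue 2, Green 10.
At 26 seats: Red 14, Blue 1, Green 11.
Blue drops from 2 to 1.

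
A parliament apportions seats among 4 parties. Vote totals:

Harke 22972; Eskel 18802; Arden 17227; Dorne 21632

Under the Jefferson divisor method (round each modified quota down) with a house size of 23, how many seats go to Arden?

Standard divisor 80633/23 ≈ 3505.783; standard quotas: Harke 6.553, Eskel 5.363, Arden 4.914, Dorne 6.170.
Rounding down gives 6, 5, 4, 6 = 21 seats, so the divisor must be adjusted.
With modified divisor 3200: modified quotas Harke 7.179, Eskel 5.876, Arden 5.383, Dorne 6.760.
Rounding down: Harke 7, Eskel 5, Arden 5, Dorne 6 (total 23).
Arden receives 5.

5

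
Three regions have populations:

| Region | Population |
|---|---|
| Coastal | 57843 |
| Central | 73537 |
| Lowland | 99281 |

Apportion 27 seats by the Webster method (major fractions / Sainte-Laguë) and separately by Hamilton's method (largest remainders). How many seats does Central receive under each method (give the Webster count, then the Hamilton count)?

Webster: Coastal 7, Central 9, Lowland 11.
Hamilton: Coastal 7, Central 8, Lowland 12.
Central gets 9 under Webster and 8 under Hamilton.

9 and 8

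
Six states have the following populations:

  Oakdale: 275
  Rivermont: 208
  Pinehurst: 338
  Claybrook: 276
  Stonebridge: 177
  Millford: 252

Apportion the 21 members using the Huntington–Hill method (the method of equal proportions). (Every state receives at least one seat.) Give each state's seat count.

With divisor 74: modified quotas Oakdale 3.716, Rivermont 2.811, Pinehurst 4.568, Claybrook 3.730, Stonebridge 2.392, Millford 3.405.
Geometric-mean thresholds: Oakdale √(3·4)=3.464, Rivermont √(2·3)=2.449, Pinehurst √(4·5)=4.472, Claybrook √(3·4)=3.464, Stonebridge √(2·3)=2.449, Millford √(3·4)=3.464.
Each quota rounded against its threshold gives Oakdale 4, Rivermont 3, Pinehurst 5, Claybrook 4, Stonebridge 2, Millford 3 (total 21).

Oakdale: 4, Rivermont: 3, Pinehurst: 5, Claybrook: 4, Stonebridge: 2, Millford: 3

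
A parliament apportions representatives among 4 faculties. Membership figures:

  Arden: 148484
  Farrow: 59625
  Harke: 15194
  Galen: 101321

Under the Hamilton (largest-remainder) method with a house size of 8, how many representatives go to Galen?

Total 324624; standard divisor 324624/8 = 40578.
Standard quotas: Arden 3.6592, Farrow 1.4694, Harke 0.3744, Galen 2.4969.
Lower quotas: Arden 3, Farrow 1, Harke 0, Galen 2 (sum 6, leaving 2 seats).
Remainders in descending order: Arden 0.6592, Galen 0.4969, Farrow 0.4694, Harke 0.3744.
The surplus seats go to Arden, Galen.
Galen receives 3.

3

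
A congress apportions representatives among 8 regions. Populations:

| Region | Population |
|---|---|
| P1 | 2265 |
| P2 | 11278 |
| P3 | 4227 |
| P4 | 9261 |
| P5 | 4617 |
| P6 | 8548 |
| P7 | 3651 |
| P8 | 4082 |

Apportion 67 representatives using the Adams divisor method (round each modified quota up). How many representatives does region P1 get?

Standard divisor 47929/67 ≈ 715.358; standard quotas: P1 3.166, P2 15.766, P3 5.909, P4 12.946, P5 6.454, P6 11.949, P7 5.104, P8 5.706.
Rounding up gives 4, 16, 6, 13, 7, 12, 6, 6 = 70 seats, so the divisor must be adjusted.
With modified divisor 762: modified quotas P1 2.972, P2 14.801, P3 5.547, P4 12.154, P5 6.059, P6 11.218, P7 4.791, P8 5.357.
Rounding up: P1 3, P2 15, P3 6, P4 13, P5 7, P6 12, P7 5, P8 6 (total 67).
P1 receives 3.

3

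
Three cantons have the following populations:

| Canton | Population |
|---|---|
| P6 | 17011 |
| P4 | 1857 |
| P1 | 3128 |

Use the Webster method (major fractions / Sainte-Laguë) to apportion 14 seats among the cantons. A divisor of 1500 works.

With modified divisor 1500: modified quotas P6 11.341, P4 1.238, P1 2.085.
Rounding to the nearest integer: P6 11, P4 1, P1 2 (total 14).

P6 11; P4 1; P1 2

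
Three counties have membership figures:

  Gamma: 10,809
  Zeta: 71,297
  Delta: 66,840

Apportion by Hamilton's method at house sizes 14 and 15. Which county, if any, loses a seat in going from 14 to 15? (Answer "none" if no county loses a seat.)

none

At 14 seats: Gamma 1, Zeta 7, Delta 6.
At 15 seats: Gamma 1, Zeta 7, Delta 7.
No county's allocation decreased.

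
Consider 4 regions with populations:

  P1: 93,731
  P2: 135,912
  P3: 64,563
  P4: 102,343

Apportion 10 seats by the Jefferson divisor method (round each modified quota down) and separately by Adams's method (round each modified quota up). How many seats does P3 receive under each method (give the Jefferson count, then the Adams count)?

Jefferson: P1 2, P2 4, P3 1, P4 3.
Adams: P1 2, P2 3, P3 2, P4 3.
P3 gets 1 under Jefferson and 2 under Adams.

1 and 2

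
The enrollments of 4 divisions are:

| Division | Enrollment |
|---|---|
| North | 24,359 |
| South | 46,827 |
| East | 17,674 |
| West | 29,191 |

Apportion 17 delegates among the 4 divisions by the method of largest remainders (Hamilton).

Total 118051; standard divisor 118051/17 ≈ 6944.176.
Standard quotas: North 3.5078, South 6.7433, East 2.5452, West 4.2037.
Lower quotas: North 3, South 6, East 2, West 4 (sum 15, leaving 2 seats).
Remainders in descending order: South 0.7433, East 0.5452, North 0.5078, West 0.2037.
Largest remainders: South, East receive the extra seats.

North 3; South 7; East 3; West 4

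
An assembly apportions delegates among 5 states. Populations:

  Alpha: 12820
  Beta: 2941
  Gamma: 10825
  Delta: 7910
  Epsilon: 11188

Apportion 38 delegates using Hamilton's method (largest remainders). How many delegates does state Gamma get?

9

The standard divisor is 45684/38 ≈ 1202.211.
Standard quotas: Alpha 10.6637, Beta 2.4463, Gamma 9.0042, Delta 6.5795, Epsilon 9.3062.
Lower quotas: Alpha 10, Beta 2, Gamma 9, Delta 6, Epsilon 9 (sum 36, leaving 2 seats).
Remainders in descending order: Alpha 0.6637, Delta 0.5795, Beta 0.4463, Epsilon 0.3062, Gamma 0.0042.
Largest remainders: Alpha, Delta receive the extra seats.
Gamma receives 9.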